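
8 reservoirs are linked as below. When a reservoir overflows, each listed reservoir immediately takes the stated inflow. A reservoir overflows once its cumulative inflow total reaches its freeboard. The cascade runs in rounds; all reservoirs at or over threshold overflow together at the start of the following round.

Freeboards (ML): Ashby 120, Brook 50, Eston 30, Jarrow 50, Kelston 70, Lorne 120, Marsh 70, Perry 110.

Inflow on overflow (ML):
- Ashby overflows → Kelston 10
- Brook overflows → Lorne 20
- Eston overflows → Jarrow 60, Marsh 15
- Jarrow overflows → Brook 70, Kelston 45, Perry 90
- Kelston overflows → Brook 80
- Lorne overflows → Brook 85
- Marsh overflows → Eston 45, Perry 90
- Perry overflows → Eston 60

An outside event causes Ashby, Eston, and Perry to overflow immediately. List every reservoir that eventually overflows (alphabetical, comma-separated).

Ashby, Brook, Eston, Jarrow, Perry

Round 1 — Ashby, Eston, Perry overflow (initial).
  Jarrow: +60 → 60 ≥ 50
  Kelston: +10 → 10 < 70
  Marsh: +15 → 15 < 70
Round 2 — Jarrow overflows.
  Brook: +70 → 70 ≥ 50
  Kelston: +45 → 55 < 70
Round 3 — Brook overflows.
  Lorne: +20 → 20 < 120
No further overflows.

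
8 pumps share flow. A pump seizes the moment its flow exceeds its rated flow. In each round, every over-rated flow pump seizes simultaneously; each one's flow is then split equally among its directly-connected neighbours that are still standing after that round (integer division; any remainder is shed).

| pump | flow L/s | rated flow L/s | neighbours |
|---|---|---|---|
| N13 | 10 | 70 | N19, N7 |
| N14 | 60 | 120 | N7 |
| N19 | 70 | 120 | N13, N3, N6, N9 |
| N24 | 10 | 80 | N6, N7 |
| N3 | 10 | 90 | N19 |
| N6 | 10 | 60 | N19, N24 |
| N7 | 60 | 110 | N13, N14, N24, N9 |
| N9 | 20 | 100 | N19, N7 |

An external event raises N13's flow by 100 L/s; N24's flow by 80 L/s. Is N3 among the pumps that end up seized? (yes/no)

Round 1 — N13 at 110 > 70; N24 at 90 > 80. N13, N24 seize.
  N13 sheds 110 L/s to N19, N7: 55 each.
    N19: 70+55 = 125 > 120
    N7: 60+55 = 115 > 110
  N24 sheds 90 L/s to N6, N7: 45 each.
    N6: 10+45 = 55 ≤ 60
    N7: 115+45 = 160 > 110
Round 2 — N19, N7 seize.
  N19 sheds 125 L/s to N3, N6, N9: 41 each (2 lost).
    N3: 10+41 = 51 ≤ 90
    N6: 55+41 = 96 > 60
    N9: 20+41 = 61 ≤ 100
  N7 sheds 160 L/s to N14, N9: 80 each.
    N14: 60+80 = 140 > 120
    N9: 61+80 = 141 > 100
Round 3 — N14, N6, N9 seize.
  N14 sheds 140 L/s: no online neighbours, lost.
  N6 sheds 96 L/s: no online neighbours, lost.
  N9 sheds 141 L/s: no online neighbours, lost.
No further seizures.

no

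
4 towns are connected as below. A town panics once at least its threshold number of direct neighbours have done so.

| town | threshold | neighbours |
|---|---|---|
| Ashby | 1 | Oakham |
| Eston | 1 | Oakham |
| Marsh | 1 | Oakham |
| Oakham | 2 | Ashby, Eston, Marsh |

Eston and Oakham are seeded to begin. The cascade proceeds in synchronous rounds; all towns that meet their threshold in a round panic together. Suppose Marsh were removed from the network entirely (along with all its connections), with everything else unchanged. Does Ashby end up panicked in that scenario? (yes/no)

With Marsh removed:
Round 1 — Eston, Oakham panic (initial).
Round 2 — checking thresholds:
  Ashby: 1 of 1 neighbours ≥ 1, panics.
Round 3 — no new panics; cascade stops.

yes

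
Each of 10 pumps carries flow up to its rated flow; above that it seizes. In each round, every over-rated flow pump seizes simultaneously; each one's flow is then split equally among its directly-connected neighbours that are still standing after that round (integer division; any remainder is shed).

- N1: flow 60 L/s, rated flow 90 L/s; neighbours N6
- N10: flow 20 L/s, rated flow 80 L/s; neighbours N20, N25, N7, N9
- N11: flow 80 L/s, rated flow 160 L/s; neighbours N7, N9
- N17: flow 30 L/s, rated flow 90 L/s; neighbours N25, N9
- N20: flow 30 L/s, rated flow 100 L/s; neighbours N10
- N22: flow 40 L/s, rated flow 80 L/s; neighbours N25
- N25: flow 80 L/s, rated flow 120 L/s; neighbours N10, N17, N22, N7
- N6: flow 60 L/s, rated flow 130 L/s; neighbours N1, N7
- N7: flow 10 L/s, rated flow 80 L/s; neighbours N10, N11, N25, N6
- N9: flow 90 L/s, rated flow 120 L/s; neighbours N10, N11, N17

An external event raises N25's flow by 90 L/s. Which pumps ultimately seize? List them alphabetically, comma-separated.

N22, N25

Round 1 — N25 at 170 > 120. N25 seizes.
  N25 sheds 170 L/s to N10, N17, N22, N7: 42 each (2 lost).
    N10: 20+42 = 62 ≤ 80
    N17: 30+42 = 72 ≤ 90
    N22: 40+42 = 82 > 80
    N7: 10+42 = 52 ≤ 80
Round 2 — N22 seizes.
  N22 sheds 82 L/s: no online neighbours, lost.
No further seizures.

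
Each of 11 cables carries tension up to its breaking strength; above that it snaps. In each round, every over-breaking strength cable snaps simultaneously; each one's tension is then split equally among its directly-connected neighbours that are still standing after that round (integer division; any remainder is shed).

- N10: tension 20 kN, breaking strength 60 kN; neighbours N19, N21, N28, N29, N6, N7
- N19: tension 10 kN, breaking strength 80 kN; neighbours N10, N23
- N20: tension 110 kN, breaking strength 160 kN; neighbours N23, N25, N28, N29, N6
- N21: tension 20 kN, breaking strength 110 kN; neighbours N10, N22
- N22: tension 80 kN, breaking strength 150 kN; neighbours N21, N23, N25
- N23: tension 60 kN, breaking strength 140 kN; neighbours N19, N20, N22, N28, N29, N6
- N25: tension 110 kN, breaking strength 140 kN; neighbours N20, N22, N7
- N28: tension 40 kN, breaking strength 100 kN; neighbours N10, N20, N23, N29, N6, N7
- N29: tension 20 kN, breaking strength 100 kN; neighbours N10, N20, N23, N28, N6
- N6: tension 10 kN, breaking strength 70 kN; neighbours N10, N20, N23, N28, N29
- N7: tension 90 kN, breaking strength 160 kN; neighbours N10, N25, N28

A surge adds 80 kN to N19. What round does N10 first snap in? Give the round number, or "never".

Round 1 — N19 at 90 > 80. N19 snaps.
  N19 sheds 90 kN to N10, N23: 45 each.
    N10: 20+45 = 65 > 60
    N23: 60+45 = 105 ≤ 140
Round 2 — N10 snaps.
  N10 sheds 65 kN to N21, N28, N29, N6, N7: 13 each.
    N21: 20+13 = 33 ≤ 110
    N28: 40+13 = 53 ≤ 100
    N29: 20+13 = 33 ≤ 100
    N6: 10+13 = 23 ≤ 70
    N7: 90+13 = 103 ≤ 160
No further breaks.

2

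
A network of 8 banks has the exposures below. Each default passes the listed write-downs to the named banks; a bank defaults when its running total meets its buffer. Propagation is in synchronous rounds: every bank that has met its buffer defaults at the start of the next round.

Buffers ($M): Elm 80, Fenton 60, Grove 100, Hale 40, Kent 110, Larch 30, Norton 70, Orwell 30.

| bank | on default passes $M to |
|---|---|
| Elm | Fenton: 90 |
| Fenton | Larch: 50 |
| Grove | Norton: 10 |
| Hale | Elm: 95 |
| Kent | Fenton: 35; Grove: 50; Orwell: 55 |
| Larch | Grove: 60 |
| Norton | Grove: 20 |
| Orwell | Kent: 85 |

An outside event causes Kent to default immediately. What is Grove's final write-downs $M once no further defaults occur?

50

Round 1 — Kent defaults (initial).
  Fenton: +35 → 35 < 60
  Grove: +50 → 50 < 100
  Orwell: +55 → 55 ≥ 30
Round 2 — Orwell defaults.
No further defaults.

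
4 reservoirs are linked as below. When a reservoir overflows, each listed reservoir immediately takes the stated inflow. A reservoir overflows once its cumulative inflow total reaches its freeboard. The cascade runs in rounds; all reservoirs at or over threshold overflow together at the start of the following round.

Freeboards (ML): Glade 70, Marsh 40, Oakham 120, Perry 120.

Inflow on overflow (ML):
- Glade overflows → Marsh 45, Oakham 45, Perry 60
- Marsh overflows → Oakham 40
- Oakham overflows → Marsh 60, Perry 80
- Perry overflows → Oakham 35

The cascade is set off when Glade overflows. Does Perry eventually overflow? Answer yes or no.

Round 1 — Glade overflows (initial).
  Marsh: +45 → 45 ≥ 40
  Oakham: +45 → 45 < 120
  Perry: +60 → 60 < 120
Round 2 — Marsh overflows.
  Oakham: +40 → 85 < 120
No further overflows.

no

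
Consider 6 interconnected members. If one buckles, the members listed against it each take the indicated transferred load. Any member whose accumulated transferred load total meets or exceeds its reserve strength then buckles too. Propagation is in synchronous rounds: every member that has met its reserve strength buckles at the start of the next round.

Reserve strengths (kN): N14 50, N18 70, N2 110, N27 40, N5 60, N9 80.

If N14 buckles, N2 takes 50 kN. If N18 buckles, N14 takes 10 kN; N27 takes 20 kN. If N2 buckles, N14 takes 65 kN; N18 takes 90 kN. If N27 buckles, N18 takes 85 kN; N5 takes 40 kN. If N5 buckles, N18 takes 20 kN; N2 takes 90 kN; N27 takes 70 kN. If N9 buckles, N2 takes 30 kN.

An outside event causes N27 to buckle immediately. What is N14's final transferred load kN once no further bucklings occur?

Round 1 — N27 buckles (initial).
  N18: +85 → 85 ≥ 70
  N5: +40 → 40 < 60
Round 2 — N18 buckles.
  N14: +10 → 10 < 50
No further bucklings.

10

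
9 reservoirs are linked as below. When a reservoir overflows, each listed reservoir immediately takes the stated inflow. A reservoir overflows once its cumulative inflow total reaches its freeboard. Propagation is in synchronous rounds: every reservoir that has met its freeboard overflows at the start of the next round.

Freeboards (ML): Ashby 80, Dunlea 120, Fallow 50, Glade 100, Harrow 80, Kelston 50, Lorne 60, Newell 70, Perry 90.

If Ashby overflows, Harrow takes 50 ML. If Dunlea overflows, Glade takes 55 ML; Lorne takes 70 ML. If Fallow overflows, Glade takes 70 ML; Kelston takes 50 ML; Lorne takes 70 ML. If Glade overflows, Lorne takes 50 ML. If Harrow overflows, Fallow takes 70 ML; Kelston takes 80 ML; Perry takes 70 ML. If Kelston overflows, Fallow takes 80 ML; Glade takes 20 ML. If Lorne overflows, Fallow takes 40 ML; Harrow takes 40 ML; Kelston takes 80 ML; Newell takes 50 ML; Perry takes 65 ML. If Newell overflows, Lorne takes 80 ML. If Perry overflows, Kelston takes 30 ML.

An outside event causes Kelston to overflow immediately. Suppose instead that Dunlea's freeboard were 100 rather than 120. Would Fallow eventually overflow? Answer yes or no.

With Dunlea's freeboard at 100:
Round 1 — Kelston overflows (initial).
  Fallow: +80 → 80 ≥ 50
  Glade: +20 → 20 < 100
Round 2 — Fallow overflows.
  Glade: +70 → 90 < 100
  Lorne: +70 → 70 ≥ 60
Round 3 — Lorne overflows.
  Harrow: +40 → 40 < 80
  Newell: +50 → 50 < 70
  Perry: +65 → 65 < 90
No further overflows.

yes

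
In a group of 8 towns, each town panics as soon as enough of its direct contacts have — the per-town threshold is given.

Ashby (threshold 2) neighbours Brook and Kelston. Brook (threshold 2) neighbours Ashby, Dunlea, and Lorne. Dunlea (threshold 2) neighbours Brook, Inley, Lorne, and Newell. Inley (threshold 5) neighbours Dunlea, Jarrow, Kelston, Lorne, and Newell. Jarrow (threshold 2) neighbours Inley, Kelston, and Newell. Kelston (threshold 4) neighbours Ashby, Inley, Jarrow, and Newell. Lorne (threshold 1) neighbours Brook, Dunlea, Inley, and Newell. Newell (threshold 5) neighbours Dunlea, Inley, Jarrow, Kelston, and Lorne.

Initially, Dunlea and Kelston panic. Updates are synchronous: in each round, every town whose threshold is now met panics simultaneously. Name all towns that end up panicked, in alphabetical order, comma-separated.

Ashby, Brook, Dunlea, Kelston, Lorne

Round 1 — Dunlea, Kelston panic (initial).
Round 2 — checking thresholds:
  Ashby: 1 of 2 neighbours < 2, not yet.
  Brook: 1 of 3 neighbours < 2, not yet.
  Inley: 2 of 5 neighbours < 5, not yet.
  Jarrow: 1 of 3 neighbours < 2, not yet.
  Lorne: 1 of 4 neighbours ≥ 1, panics.
  Newell: 2 of 5 neighbours < 5, not yet.
Round 3 — checking thresholds:
  Ashby: 1 of 2 neighbours < 2, not yet.
  Brook: 2 of 3 neighbours ≥ 2, panics.
  Inley: 3 of 5 neighbours < 5, not yet.
  Jarrow: 1 of 3 neighbours < 2, not yet.
  Newell: 3 of 5 neighbours < 5, not yet.
Round 4 — checking thresholds:
  Ashby: 2 of 2 neighbours ≥ 2, panics.
  Inley: 3 of 5 neighbours < 5, not yet.
  Jarrow: 1 of 3 neighbours < 2, not yet.
  Newell: 3 of 5 neighbours < 5, not yet.
Round 5 — no new panics; cascade stops.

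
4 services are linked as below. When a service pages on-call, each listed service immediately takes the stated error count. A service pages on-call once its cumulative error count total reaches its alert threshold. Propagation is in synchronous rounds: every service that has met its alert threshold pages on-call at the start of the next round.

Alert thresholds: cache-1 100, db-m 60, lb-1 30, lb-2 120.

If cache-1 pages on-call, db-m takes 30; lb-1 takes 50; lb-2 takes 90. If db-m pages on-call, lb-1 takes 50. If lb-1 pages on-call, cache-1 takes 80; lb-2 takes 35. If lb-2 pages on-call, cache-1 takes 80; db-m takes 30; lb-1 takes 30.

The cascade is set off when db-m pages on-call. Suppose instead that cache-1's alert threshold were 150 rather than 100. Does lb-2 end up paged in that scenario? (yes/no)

no

With cache-1's alert threshold at 150:
Round 1 — db-m pages on-call (initial).
  lb-1: +50 → 50 ≥ 30
Round 2 — lb-1 pages on-call.
  cache-1: +80 → 80 < 150
  lb-2: +35 → 35 < 120
No further pages.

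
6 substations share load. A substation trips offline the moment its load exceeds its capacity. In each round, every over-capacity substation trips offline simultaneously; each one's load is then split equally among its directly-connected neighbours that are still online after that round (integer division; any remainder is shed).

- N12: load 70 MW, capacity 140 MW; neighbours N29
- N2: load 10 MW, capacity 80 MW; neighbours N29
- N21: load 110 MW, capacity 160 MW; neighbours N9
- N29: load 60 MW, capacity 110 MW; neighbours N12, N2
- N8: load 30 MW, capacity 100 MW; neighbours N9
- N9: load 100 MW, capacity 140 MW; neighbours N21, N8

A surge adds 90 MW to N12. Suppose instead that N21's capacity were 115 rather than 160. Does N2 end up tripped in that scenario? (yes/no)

With N21's capacity at 115:
Round 1 — N12 at 160 > 140. N12 trips offline.
  N12 sheds 160 MW to N29: 160 each.
    N29: 60+160 = 220 > 110
Round 2 — N29 trips offline.
  N29 sheds 220 MW to N2: 220 each.
    N2: 10+220 = 230 > 80
Round 3 — N2 trips offline.
  N2 sheds 230 MW: no online neighbours, lost.
No further trips.

yes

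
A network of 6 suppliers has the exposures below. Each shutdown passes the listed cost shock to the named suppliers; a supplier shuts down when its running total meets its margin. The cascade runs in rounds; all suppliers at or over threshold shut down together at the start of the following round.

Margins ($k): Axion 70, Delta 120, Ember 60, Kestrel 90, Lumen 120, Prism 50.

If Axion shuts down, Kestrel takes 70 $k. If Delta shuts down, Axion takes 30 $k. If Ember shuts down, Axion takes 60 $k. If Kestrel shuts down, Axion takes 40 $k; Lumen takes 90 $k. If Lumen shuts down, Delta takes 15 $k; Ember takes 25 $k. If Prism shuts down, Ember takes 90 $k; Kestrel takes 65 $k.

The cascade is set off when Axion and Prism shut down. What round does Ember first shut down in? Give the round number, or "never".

2

Round 1 — Axion, Prism shut down (initial).
  Ember: +90 → 90 ≥ 60
  Kestrel: +70+65 → 135 ≥ 90
Round 2 — Ember, Kestrel shut down.
  Lumen: +90 → 90 < 120
No further shutdowns.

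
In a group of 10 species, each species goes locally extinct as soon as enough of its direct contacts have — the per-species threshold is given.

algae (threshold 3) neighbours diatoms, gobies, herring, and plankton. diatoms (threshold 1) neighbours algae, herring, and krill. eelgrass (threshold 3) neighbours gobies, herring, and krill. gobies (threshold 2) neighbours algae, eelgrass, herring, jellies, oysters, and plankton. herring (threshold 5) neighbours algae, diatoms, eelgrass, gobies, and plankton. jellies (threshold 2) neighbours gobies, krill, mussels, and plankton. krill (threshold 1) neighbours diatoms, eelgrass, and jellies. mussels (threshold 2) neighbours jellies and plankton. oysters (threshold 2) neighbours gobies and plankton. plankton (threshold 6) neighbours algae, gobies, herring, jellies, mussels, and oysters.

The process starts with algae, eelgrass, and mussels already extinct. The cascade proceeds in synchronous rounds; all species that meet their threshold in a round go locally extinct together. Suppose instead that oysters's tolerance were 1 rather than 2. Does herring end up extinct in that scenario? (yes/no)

no

With oysters's tolerance at 1:
Round 1 — algae, eelgrass, mussels go locally extinct (initial).
Round 2 — checking thresholds:
  diatoms: 1 of 3 neighbours ≥ 1, goes locally extinct.
  gobies: 2 of 6 neighbours ≥ 2, goes locally extinct.
  herring: 2 of 5 neighbours < 5, holds.
  jellies: 1 of 4 neighbours < 2, holds.
  krill: 1 of 3 neighbours ≥ 1, goes locally extinct.
  plankton: 2 of 6 neighbours < 6, holds.
Round 3 — checking thresholds:
  herring: 4 of 5 neighbours < 5, holds.
  jellies: 3 of 4 neighbours ≥ 2, goes locally extinct.
  oysters: 1 of 2 neighbours ≥ 1, goes locally extinct.
  plankton: 3 of 6 neighbours < 6, holds.
Round 4 — no new extinctions; cascade stops.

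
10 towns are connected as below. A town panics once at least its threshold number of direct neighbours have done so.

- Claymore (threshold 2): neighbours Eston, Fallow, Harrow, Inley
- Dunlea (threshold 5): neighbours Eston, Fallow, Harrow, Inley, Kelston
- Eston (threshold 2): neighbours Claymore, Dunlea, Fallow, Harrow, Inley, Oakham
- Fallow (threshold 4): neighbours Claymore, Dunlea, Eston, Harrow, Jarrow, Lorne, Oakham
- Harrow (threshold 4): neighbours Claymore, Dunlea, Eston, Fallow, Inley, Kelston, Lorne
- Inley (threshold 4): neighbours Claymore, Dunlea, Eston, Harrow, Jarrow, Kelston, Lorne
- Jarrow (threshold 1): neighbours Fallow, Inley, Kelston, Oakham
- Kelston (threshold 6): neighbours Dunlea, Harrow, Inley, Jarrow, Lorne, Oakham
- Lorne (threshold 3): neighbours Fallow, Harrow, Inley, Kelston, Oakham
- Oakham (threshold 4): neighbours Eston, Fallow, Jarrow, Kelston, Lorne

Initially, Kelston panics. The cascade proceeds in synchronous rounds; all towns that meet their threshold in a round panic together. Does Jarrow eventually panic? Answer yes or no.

yes

Round 1 — Kelston panics (initial).
Round 2 — checking thresholds:
  Dunlea: 1 of 5 neighbours < 5, not yet.
  Harrow: 1 of 7 neighbours < 4, not yet.
  Inley: 1 of 7 neighbours < 4, not yet.
  Jarrow: 1 of 4 neighbours ≥ 1, panics.
  Lorne: 1 of 5 neighbours < 3, not yet.
  Oakham: 1 of 5 neighbours < 4, not yet.
Round 3 — no new panics; cascade stops.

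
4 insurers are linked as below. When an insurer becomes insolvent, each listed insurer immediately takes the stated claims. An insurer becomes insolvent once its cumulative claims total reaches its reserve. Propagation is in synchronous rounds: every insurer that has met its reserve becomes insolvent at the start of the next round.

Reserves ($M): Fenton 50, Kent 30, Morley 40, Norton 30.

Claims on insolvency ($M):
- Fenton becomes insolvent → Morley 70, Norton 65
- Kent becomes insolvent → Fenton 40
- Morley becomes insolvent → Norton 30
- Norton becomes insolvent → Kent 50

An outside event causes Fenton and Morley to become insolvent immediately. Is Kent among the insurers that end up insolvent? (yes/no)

yes

Round 1 — Fenton, Morley become insolvent (initial).
  Norton: +65+30 → 95 ≥ 30
Round 2 — Norton becomes insolvent.
  Kent: +50 → 50 ≥ 30
Round 3 — Kent becomes insolvent.
No further insolvencies.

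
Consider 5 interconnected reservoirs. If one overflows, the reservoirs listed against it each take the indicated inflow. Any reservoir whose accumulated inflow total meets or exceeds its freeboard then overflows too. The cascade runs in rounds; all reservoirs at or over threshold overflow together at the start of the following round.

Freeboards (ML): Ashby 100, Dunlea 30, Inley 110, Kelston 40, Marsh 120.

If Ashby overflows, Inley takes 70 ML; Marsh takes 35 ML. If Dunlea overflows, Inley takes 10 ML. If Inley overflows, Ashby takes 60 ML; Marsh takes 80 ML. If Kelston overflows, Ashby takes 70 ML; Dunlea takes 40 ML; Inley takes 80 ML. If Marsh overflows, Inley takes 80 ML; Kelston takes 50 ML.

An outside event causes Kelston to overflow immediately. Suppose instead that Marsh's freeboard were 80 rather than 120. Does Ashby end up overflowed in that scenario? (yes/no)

With Marsh's freeboard at 80:
Round 1 — Kelston overflows (initial).
  Ashby: +70 → 70 < 100
  Dunlea: +40 → 40 ≥ 30
  Inley: +80 → 80 < 110
Round 2 — Dunlea overflows.
  Inley: +10 → 90 < 110
No further overflows.

no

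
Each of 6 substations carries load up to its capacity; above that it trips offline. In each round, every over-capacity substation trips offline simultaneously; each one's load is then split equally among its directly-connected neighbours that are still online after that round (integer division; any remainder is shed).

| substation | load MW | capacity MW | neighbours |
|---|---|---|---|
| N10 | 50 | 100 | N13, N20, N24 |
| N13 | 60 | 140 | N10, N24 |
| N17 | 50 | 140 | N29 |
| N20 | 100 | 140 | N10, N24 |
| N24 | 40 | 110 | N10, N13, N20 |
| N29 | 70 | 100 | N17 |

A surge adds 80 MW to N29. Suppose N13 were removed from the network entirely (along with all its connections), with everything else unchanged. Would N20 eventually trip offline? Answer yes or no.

With N13 removed:
Round 1 — N29 at 150 > 100. N29 trips offline.
  N29 sheds 150 MW to N17: 150 each.
    N17: 50+150 = 200 > 140
Round 2 — N17 trips offline.
  N17 sheds 200 MW: no online neighbours, lost.
No further trips.

no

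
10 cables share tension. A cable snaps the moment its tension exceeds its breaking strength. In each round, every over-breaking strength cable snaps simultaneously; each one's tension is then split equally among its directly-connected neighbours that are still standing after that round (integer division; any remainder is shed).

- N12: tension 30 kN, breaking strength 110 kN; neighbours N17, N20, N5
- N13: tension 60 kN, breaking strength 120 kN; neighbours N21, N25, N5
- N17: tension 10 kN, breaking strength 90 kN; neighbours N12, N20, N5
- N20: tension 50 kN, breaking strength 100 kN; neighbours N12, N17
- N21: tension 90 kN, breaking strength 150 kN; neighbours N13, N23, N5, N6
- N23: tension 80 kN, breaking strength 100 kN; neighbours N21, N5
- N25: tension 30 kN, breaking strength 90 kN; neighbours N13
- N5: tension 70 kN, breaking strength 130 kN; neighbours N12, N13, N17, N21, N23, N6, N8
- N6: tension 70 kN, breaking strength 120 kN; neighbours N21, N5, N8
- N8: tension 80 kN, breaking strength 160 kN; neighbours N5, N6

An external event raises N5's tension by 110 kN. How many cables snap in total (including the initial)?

Round 1 — N5 at 180 > 130. N5 snaps.
  N5 sheds 180 kN to N12, N13, N17, N21, N23, N6, N8: 25 each (5 lost).
    N12: 30+25 = 55 ≤ 110
    N13: 60+25 = 85 ≤ 120
    N17: 10+25 = 35 ≤ 90
    N21: 90+25 = 115 ≤ 150
    N23: 80+25 = 105 > 100
    N6: 70+25 = 95 ≤ 120
    N8: 80+25 = 105 ≤ 160
Round 2 — N23 snaps.
  N23 sheds 105 kN to N21: 105 each.
    N21: 115+105 = 220 > 150
Round 3 — N21 snaps.
  N21 sheds 220 kN to N13, N6: 110 each.
    N13: 85+110 = 195 > 120
    N6: 95+110 = 205 > 120
Round 4 — N13, N6 snap.
  N13 sheds 195 kN to N25: 195 each.
    N25: 30+195 = 225 > 90
  N6 sheds 205 kN to N8: 205 each.
    N8: 105+205 = 310 > 160
Round 5 — N25, N8 snap.
  N25 sheds 225 kN: no online neighbours, lost.
  N8 sheds 310 kN: no online neighbours, lost.
No further breaks.

7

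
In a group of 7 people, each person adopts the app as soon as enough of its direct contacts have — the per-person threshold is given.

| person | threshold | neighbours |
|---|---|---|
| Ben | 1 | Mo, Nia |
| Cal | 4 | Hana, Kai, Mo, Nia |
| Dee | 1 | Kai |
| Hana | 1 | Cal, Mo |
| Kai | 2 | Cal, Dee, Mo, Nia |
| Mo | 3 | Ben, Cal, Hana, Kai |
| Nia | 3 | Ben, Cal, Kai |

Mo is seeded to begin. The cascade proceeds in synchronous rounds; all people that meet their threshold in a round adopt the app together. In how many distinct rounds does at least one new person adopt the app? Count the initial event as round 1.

2

Round 1 — Mo adopts the app (initial).
Round 2 — checking thresholds:
  Ben: 1 of 2 neighbours ≥ 1, adopts the app.
  Cal: 1 of 4 neighbours < 4, not yet.
  Hana: 1 of 2 neighbours ≥ 1, adopts the app.
  Kai: 1 of 4 neighbours < 2, not yet.
Round 3 — no new adoptions; cascade stops.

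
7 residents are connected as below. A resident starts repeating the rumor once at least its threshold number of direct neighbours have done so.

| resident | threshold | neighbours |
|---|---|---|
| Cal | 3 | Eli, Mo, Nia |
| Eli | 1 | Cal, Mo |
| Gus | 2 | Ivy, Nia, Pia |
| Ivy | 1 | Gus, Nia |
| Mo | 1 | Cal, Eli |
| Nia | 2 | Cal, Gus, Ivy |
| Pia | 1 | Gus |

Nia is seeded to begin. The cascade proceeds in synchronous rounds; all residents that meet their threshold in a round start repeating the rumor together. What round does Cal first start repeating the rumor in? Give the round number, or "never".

Round 1 — Nia starts repeating the rumor (initial).
Round 2 — checking thresholds:
  Cal: 1 of 3 neighbours < 3, below threshold.
  Gus: 1 of 3 neighbours < 2, below threshold.
  Ivy: 1 of 2 neighbours ≥ 1, starts repeating the rumor.
Round 3 — checking thresholds:
  Cal: 1 of 3 neighbours < 3, below threshold.
  Gus: 2 of 3 neighbours ≥ 2, starts repeating the rumor.
Round 4 — checking thresholds:
  Cal: 1 of 3 neighbours < 3, below threshold.
  Pia: 1 of 1 neighbours ≥ 1, starts repeating the rumor.
Round 5 — no new spreads; cascade stops.

never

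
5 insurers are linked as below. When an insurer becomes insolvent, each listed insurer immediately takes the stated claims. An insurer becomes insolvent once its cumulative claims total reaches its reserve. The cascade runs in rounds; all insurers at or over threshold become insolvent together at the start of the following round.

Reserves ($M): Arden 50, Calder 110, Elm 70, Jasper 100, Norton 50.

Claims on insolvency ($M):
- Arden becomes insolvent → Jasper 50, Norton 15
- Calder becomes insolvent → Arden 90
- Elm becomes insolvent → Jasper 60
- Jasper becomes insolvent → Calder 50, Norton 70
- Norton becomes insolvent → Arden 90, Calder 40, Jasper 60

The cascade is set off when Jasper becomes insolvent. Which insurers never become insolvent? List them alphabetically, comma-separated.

Round 1 — Jasper becomes insolvent (initial).
  Calder: +50 → 50 < 110
  Norton: +70 → 70 ≥ 50
Round 2 — Norton becomes insolvent.
  Arden: +90 → 90 ≥ 50
  Calder: +40 → 90 < 110
Round 3 — Arden becomes insolvent.
No further insolvencies.

Calder, Elm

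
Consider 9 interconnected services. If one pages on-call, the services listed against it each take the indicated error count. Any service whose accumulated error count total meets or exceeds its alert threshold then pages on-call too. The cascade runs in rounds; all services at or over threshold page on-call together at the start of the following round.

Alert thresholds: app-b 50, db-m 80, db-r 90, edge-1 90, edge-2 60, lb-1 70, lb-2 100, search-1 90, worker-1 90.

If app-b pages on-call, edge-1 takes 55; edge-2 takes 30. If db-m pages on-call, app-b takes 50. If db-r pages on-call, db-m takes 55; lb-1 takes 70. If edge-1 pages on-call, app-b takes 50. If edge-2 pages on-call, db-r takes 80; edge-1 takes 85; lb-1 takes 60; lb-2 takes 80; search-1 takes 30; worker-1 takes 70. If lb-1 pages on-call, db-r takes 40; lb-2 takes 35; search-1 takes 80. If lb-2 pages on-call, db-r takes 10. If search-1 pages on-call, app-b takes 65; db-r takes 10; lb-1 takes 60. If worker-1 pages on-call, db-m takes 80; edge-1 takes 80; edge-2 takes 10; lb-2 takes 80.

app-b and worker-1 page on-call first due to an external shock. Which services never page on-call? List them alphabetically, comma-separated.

db-r, edge-2, lb-1, lb-2, search-1

Round 1 — app-b, worker-1 page on-call (initial).
  db-m: +80 → 80 ≥ 80
  edge-1: +55+80 → 135 ≥ 90
  edge-2: +30+10 → 40 < 60
  lb-2: +80 → 80 < 100
Round 2 — db-m, edge-1 page on-call.
No further pages.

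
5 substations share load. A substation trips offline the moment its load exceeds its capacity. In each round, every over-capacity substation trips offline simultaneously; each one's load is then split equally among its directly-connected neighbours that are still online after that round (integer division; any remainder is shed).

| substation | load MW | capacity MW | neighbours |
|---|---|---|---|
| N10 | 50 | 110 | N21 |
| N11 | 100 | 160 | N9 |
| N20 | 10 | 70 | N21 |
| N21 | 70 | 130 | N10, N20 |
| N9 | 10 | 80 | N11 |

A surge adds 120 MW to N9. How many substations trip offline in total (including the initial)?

2

Round 1 — N9 at 130 > 80. N9 trips offline.
  N9 sheds 130 MW to N11: 130 each.
    N11: 100+130 = 230 > 160
Round 2 — N11 trips offline.
  N11 sheds 230 MW: no online neighbours, lost.
No further trips.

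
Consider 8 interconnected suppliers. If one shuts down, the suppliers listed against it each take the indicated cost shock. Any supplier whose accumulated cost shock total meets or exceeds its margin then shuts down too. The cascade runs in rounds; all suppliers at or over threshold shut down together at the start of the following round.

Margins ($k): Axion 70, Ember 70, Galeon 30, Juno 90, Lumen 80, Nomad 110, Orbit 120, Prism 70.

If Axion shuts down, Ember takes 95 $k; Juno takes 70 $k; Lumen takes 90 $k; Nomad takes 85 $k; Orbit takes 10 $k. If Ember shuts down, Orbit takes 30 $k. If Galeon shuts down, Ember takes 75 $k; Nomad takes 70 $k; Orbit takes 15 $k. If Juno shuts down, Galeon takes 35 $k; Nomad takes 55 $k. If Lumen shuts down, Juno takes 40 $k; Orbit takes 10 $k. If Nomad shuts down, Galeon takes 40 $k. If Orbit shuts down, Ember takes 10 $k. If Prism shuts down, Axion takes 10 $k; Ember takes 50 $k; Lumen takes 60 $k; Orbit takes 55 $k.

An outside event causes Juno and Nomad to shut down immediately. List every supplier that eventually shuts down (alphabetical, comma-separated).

Ember, Galeon, Juno, Nomad

Round 1 — Juno, Nomad shut down (initial).
  Galeon: +35+40 → 75 ≥ 30
Round 2 — Galeon shuts down.
  Ember: +75 → 75 ≥ 70
  Orbit: +15 → 15 < 120
Round 3 — Ember shuts down.
  Orbit: +30 → 45 < 120
No further shutdowns.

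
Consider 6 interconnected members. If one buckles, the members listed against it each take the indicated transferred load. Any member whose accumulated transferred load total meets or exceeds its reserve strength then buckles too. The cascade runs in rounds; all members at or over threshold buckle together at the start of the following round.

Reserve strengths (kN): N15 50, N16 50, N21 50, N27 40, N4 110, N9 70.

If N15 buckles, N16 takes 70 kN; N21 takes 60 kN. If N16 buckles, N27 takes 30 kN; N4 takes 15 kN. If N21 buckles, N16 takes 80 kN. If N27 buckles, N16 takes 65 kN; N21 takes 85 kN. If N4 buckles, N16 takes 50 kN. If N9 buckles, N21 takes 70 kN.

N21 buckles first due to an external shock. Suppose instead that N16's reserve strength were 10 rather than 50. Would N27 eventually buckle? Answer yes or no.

With N16's reserve strength at 10:
Round 1 — N21 buckles (initial).
  N16: +80 → 80 ≥ 10
Round 2 — N16 buckles.
  N27: +30 → 30 < 40
  N4: +15 → 15 < 110
No further bucklings.

no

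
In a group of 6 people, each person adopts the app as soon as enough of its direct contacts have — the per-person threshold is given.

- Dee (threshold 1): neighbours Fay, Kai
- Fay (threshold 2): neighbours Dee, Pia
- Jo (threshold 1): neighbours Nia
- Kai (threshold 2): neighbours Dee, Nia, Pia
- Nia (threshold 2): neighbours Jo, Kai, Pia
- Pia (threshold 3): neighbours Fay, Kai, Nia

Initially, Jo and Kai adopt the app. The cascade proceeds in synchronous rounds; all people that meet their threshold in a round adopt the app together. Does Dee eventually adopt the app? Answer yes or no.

yes

Round 1 — Jo, Kai adopt the app (initial).
Round 2 — checking thresholds:
  Dee: 1 of 2 neighbours ≥ 1, adopts the app.
  Nia: 2 of 3 neighbours ≥ 2, adopts the app.
  Pia: 1 of 3 neighbours < 3, holds.
Round 3 — no new adoptions; cascade stops.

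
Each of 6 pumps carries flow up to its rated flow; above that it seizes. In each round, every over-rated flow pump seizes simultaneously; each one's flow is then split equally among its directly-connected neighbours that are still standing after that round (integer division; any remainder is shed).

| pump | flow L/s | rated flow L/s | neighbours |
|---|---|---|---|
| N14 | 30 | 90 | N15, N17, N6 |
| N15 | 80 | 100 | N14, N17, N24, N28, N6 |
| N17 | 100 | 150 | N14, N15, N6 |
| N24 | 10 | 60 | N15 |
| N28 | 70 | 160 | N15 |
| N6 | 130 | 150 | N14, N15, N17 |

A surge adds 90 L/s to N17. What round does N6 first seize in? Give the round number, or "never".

2

Round 1 — N17 at 190 > 150. N17 seizes.
  N17 sheds 190 L/s to N14, N15, N6: 63 each (1 lost).
    N14: 30+63 = 93 > 90
    N15: 80+63 = 143 > 100
    N6: 130+63 = 193 > 150
Round 2 — N14, N15, N6 seize.
  N14 sheds 93 L/s: no online neighbours, lost.
  N15 sheds 143 L/s to N24, N28: 71 each (1 lost).
    N24: 10+71 = 81 > 60
    N28: 70+71 = 141 ≤ 160
  N6 sheds 193 L/s: no online neighbours, lost.
Round 3 — N24 seizes.
  N24 sheds 81 L/s: no online neighbours, lost.
No further seizures.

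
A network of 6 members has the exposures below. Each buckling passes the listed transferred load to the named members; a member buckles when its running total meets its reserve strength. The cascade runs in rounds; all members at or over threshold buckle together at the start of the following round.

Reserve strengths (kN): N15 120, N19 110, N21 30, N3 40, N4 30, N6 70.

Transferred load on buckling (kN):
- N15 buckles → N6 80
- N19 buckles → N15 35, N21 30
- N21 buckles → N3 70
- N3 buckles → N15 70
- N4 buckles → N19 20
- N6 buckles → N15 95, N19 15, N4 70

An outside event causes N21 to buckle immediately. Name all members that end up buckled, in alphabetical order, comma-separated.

Round 1 — N21 buckles (initial).
  N3: +70 → 70 ≥ 40
Round 2 — N3 buckles.
  N15: +70 → 70 < 120
No further bucklings.

N21, N3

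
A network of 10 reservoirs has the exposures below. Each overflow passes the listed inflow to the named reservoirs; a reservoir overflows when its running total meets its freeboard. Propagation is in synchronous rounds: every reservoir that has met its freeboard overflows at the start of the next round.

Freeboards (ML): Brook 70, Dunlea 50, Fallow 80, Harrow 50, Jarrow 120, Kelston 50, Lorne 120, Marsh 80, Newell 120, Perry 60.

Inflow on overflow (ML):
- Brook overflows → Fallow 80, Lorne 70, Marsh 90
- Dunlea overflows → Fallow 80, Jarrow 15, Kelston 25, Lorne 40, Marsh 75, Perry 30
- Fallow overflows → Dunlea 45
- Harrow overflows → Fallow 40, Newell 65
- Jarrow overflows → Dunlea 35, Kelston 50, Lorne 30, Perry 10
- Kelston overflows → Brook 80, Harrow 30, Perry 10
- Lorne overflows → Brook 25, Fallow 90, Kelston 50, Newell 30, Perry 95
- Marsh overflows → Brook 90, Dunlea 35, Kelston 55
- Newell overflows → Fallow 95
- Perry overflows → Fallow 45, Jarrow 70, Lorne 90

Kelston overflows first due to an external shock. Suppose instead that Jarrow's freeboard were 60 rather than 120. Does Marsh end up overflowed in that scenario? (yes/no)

With Jarrow's freeboard at 60:
Round 1 — Kelston overflows (initial).
  Brook: +80 → 80 ≥ 70
  Harrow: +30 → 30 < 50
  Perry: +10 → 10 < 60
Round 2 — Brook overflows.
  Fallow: +80 → 80 ≥ 80
  Lorne: +70 → 70 < 120
  Marsh: +90 → 90 ≥ 80
Round 3 — Fallow, Marsh overflow.
  Dunlea: +45+35 → 80 ≥ 50
Round 4 — Dunlea overflows.
  Jarrow: +15 → 15 < 60
  Lorne: +40 → 110 < 120
  Perry: +30 → 40 < 60
No further overflows.

yes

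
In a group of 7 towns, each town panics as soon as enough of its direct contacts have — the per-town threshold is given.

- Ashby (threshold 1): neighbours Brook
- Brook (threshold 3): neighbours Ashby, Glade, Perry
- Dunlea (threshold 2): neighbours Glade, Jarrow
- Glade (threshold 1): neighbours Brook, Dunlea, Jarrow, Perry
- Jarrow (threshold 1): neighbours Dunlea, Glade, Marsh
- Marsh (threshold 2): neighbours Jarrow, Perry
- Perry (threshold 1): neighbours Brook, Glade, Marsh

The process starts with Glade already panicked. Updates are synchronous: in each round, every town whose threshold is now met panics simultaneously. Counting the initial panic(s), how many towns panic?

5

Round 1 — Glade panics (initial).
Round 2 — checking thresholds:
  Brook: 1 of 3 neighbours < 3, holds.
  Dunlea: 1 of 2 neighbours < 2, holds.
  Jarrow: 1 of 3 neighbours ≥ 1, panics.
  Perry: 1 of 3 neighbours ≥ 1, panics.
Round 3 — checking thresholds:
  Brook: 2 of 3 neighbours < 3, holds.
  Dunlea: 2 of 2 neighbours ≥ 2, panics.
  Marsh: 2 of 2 neighbours ≥ 2, panics.
Round 4 — no new panics; cascade stops.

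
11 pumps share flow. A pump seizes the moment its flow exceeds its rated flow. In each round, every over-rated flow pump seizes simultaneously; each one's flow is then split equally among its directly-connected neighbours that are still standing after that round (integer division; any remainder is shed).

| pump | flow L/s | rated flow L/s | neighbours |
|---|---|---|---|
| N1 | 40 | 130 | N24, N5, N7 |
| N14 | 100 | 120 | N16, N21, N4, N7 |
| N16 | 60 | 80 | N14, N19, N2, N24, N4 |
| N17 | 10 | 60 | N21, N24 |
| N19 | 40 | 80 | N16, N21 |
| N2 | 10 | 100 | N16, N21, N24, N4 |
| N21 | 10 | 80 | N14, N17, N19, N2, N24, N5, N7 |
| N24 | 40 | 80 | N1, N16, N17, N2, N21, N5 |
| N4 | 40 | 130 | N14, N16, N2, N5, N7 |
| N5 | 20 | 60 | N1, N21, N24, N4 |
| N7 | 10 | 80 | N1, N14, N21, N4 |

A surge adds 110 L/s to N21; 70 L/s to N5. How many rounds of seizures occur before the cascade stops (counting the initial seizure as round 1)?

Round 1 — N21 at 120 > 80; N5 at 90 > 60. N21, N5 seize.
  N21 sheds 120 L/s to N14, N17, N19, N2, N24, N7: 20 each.
    N14: 100+20 = 120 ≤ 120
    N17: 10+20 = 30 ≤ 60
    N19: 40+20 = 60 ≤ 80
    N2: 10+20 = 30 ≤ 100
    N24: 40+20 = 60 ≤ 80
    N7: 10+20 = 30 ≤ 80
  N5 sheds 90 L/s to N1, N24, N4: 30 each.
    N1: 40+30 = 70 ≤ 130
    N24: 60+30 = 90 > 80
    N4: 40+30 = 70 ≤ 130
Round 2 — N24 seizes.
  N24 sheds 90 L/s to N1, N16, N17, N2: 22 each (2 lost).
    N1: 70+22 = 92 ≤ 130
    N16: 60+22 = 82 > 80
    N17: 30+22 = 52 ≤ 60
    N2: 30+22 = 52 ≤ 100
Round 3 — N16 seizes.
  N16 sheds 82 L/s to N14, N19, N2, N4: 20 each (2 lost).
    N14: 120+20 = 140 > 120
    N19: 60+20 = 80 ≤ 80
    N2: 52+20 = 72 ≤ 100
    N4: 70+20 = 90 ≤ 130
Round 4 — N14 seizes.
  N14 sheds 140 L/s to N4, N7: 70 each.
    N4: 90+70 = 160 > 130
    N7: 30+70 = 100 > 80
Round 5 — N4, N7 seize.
  N4 sheds 160 L/s to N2: 160 each.
    N2: 72+160 = 232 > 100
  N7 sheds 100 L/s to N1: 100 each.
    N1: 92+100 = 192 > 130
Round 6 — N1, N2 seize.
  N1 sheds 192 L/s: no online neighbours, lost.
  N2 sheds 232 L/s: no online neighbours, lost.
No further seizures.

6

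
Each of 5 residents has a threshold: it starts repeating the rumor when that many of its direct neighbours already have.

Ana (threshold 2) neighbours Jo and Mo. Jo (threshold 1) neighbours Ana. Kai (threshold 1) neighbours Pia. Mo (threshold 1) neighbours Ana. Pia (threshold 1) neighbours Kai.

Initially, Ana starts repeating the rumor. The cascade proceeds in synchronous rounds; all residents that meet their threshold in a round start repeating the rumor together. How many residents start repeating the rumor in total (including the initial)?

Round 1 — Ana starts repeating the rumor (initial).
Round 2 — checking thresholds:
  Jo: 1 of 1 neighbours ≥ 1, starts repeating the rumor.
  Mo: 1 of 1 neighbours ≥ 1, starts repeating the rumor.
Round 3 — no new spreads; cascade stops.

3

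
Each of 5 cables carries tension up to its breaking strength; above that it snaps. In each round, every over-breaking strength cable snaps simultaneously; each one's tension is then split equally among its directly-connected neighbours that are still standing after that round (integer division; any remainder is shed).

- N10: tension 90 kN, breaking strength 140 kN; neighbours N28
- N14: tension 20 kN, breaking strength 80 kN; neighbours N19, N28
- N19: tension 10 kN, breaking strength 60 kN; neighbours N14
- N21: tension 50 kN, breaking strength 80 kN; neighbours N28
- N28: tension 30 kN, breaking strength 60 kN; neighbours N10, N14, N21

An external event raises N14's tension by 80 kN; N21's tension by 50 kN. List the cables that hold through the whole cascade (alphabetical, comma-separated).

N19

Round 1 — N14 at 100 > 80; N21 at 100 > 80. N14, N21 snap.
  N14 sheds 100 kN to N19, N28: 50 each.
    N19: 10+50 = 60 ≤ 60
    N28: 30+50 = 80 > 60
  N21 sheds 100 kN to N28: 100 each.
    N28: 80+100 = 180 > 60
Round 2 — N28 snaps.
  N28 sheds 180 kN to N10: 180 each.
    N10: 90+180 = 270 > 140
Round 3 — N10 snaps.
  N10 sheds 270 kN: no online neighbours, lost.
No further breaks.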